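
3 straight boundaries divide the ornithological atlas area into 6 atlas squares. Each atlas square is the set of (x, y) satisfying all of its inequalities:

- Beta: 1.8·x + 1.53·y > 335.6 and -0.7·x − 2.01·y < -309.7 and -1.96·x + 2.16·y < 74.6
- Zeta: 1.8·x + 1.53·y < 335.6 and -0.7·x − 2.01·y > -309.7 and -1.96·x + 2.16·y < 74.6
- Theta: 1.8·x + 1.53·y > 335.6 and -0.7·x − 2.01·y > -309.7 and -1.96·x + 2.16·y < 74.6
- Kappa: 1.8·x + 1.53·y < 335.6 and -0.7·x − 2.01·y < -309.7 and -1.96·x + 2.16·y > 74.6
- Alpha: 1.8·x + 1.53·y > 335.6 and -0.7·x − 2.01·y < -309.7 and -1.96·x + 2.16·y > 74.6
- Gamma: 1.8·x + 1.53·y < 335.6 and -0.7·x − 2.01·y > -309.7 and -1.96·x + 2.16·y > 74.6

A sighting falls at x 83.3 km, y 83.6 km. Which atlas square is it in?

1.8·83.3 + 1.53·83.6 = 277.848, which is < 335.6
-0.7·83.3 − 2.01·83.6 = -226.346, which is > -309.7
-1.96·83.3 + 2.16·83.6 = 17.308, which is < 74.6
This sign pattern matches Zeta.

Zeta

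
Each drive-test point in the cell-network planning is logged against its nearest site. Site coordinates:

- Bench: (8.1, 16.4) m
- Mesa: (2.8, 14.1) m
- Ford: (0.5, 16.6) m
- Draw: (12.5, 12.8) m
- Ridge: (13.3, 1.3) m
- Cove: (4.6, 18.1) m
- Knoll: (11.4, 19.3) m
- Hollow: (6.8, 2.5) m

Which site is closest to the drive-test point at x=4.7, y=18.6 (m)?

Cove

Squared distances to each site:
Bench: 16.400; Mesa: 23.860; Ford: 21.640; Draw: 94.480; Ridge: 373.250; Cove: 0.260; Knoll: 45.380; Hollow: 263.620.
Minimum at Cove.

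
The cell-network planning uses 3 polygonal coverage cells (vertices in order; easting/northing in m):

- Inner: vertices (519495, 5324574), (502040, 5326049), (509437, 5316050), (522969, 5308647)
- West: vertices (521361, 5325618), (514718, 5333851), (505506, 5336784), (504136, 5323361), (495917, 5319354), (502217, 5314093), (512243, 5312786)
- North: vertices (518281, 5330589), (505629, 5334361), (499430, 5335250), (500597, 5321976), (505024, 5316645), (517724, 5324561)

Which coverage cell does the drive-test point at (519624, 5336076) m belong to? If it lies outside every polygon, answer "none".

none

Cast a ray rightward from (519624, 5336076). For each polygon, the edges (by vertex number in listed order) whose endpoints lie on opposite sides of northing = 5336076, where each meets that height, and whether that is right or left of the point:
Inner: no edge straddles that height → 0 crossings.
West: 2–3 at easting≈507729.7 (left), 3–4 at easting≈505433.7 (left) → 0 crossings.
North: no edge straddles that height → 0 crossings.
All counts are even, so the point lies outside every listed polygon.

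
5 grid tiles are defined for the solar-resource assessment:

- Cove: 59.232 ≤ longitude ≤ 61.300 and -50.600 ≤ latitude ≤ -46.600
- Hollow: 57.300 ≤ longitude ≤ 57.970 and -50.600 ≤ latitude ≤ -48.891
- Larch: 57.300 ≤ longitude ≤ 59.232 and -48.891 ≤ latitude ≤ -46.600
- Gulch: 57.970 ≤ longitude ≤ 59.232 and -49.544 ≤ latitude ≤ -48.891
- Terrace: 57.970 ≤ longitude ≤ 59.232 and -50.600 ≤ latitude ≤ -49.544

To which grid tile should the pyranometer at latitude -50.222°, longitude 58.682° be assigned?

Terrace

The point has longitude = 58.682 and latitude = -50.222.
Only Terrace satisfies 57.970 ≤ longitude ≤ 59.232 and -50.600 ≤ latitude ≤ -49.544.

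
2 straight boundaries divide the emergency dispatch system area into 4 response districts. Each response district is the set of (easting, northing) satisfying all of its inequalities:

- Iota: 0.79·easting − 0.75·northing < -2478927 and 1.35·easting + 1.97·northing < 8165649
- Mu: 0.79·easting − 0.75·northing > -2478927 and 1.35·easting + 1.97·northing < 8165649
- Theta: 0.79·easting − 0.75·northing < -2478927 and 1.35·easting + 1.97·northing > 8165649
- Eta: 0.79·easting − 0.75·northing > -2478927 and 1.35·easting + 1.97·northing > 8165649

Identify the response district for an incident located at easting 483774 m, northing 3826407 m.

0.79·483774 − 0.75·3826407 = -2487623.790, which is < -2478927
1.35·483774 + 1.97·3826407 = 8191116.690, which is > 8165649
This sign pattern matches Theta.

Theta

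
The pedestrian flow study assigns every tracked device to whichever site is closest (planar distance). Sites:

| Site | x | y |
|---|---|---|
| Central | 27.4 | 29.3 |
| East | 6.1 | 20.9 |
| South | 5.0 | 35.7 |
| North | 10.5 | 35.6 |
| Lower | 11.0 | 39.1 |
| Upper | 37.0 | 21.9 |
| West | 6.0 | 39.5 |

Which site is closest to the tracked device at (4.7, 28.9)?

Squared distances to each site:
Central: 515.450; East: 65.960; South: 46.330; North: 78.530; Lower: 143.730; Upper: 1092.290; West: 114.050.
Minimum at South.

South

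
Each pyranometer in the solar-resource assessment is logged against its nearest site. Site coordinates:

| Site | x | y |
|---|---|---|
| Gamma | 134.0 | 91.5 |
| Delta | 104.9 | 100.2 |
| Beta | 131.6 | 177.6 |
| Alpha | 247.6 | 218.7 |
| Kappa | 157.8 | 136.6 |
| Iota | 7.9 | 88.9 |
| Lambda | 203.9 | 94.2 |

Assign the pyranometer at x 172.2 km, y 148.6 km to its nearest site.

Squared distances to each site:
Gamma: 4719.650; Delta: 6871.850; Beta: 2489.360; Alpha: 10599.170; Kappa: 351.360; Iota: 30558.580; Lambda: 3964.250.
Minimum at Kappa.

Kappa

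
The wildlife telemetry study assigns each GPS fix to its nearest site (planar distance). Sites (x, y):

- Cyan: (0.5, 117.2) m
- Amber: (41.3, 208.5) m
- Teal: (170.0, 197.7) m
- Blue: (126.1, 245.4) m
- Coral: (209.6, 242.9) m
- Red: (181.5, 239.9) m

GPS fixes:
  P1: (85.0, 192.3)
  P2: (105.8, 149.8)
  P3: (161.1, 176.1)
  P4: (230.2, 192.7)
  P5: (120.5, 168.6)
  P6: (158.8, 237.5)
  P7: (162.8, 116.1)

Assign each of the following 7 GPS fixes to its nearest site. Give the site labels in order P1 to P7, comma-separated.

P1 → Amber (d²=2172.13)
P2 → Teal (d²=6416.05)
P3 → Teal (d²=545.77)
P4 → Coral (d²=2944.40)
P5 → Teal (d²=3297.06)
P6 → Red (d²=521.05)
P7 → Teal (d²=6710.40)

Amber, Teal, Teal, Coral, Teal, Red, Teal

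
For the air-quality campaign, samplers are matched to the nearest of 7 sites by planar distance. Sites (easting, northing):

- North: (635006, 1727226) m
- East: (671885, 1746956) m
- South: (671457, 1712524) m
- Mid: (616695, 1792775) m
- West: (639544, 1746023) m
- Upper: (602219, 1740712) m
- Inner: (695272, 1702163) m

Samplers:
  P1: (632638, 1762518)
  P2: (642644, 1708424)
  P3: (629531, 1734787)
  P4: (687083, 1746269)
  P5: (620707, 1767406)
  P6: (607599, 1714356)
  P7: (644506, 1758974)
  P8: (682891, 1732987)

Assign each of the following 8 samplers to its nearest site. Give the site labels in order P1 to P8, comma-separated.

West, North, North, East, Mid, Upper, West, East

P1 → West (d²=319777861.00)
P2 → North (d²=411854248.00)
P3 → North (d²=87144346.00)
P4 → East (d²=231451173.00)
P5 → Mid (d²=659682305.00)
P6 → Upper (d²=723583136.00)
P7 → West (d²=192349845.00)
P8 → East (d²=316264997.00)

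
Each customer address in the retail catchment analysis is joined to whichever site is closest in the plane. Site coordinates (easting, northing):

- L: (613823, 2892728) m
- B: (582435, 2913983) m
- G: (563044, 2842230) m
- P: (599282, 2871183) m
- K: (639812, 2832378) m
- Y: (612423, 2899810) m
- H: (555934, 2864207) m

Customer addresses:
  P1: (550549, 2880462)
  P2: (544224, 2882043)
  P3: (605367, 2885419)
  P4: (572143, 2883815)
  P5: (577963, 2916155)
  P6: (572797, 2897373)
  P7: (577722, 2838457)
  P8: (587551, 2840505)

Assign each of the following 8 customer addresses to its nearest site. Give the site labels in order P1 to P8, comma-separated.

H, H, L, H, B, B, G, G

P1 → H (d²=293223250.00)
P2 → H (d²=455246996.00)
P3 → L (d²=124925417.00)
P4 → H (d²=647205345.00)
P5 → B (d²=24716368.00)
P6 → B (d²=368783144.00)
P7 → G (d²=229679213.00)
P8 → G (d²=603568674.00)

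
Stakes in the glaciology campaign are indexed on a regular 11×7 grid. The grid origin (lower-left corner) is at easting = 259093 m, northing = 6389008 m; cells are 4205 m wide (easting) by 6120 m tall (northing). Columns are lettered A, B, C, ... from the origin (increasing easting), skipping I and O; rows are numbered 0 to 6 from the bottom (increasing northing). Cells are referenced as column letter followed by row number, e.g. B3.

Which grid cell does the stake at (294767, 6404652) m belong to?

J2

Column index: ⌊(294767 − 259093) / 4205⌋ = ⌊8.484⌋ = 8 → column J
Row offset from origin: ⌊(6404652 − 6389008) / 6120⌋ = ⌊2.556⌋ = 2 → row 2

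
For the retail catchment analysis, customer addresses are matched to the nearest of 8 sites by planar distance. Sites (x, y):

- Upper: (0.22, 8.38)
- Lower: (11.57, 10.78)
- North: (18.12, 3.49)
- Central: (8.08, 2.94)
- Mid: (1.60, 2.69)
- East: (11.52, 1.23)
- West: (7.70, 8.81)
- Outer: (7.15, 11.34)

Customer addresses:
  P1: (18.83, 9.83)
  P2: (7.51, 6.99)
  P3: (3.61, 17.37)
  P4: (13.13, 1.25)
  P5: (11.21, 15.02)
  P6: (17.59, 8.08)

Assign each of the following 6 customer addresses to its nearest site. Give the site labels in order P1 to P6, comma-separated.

North, West, Outer, East, Lower, North

P1 → North (d²=40.70)
P2 → West (d²=3.35)
P3 → Outer (d²=48.89)
P4 → East (d²=2.59)
P5 → Lower (d²=18.11)
P6 → North (d²=21.35)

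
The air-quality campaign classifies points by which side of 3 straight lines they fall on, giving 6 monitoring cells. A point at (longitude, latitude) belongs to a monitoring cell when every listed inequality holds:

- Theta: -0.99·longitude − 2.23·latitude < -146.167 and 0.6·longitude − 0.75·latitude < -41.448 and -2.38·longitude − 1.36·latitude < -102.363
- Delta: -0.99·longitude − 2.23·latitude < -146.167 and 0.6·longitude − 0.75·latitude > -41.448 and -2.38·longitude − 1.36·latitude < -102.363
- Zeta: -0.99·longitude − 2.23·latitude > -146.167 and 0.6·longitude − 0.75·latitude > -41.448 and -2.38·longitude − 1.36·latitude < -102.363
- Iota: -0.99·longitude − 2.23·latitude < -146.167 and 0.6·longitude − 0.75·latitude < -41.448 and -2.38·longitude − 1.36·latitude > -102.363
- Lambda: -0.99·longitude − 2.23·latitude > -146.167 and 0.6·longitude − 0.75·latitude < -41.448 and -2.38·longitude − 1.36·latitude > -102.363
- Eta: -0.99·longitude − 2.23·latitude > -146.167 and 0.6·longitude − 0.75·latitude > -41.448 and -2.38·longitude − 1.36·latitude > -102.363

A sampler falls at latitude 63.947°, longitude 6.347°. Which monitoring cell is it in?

-0.99·6.347 − 2.23·63.947 = -148.885, which is < -146.167
0.6·6.347 − 0.75·63.947 = -44.152, which is < -41.448
-2.38·6.347 − 1.36·63.947 = -102.074, which is > -102.363
This sign pattern matches Iota.

Iota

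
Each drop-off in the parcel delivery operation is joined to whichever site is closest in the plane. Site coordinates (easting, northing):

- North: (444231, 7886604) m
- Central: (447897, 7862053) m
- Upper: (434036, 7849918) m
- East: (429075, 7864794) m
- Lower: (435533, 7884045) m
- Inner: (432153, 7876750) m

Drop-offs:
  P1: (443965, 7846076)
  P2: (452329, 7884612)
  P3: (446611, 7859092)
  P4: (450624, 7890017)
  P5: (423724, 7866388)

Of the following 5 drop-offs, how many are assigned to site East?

P1 → Upper
P2 → North
P3 → Central
P4 → North
P5 → East
1 of the 5 goes to East.

1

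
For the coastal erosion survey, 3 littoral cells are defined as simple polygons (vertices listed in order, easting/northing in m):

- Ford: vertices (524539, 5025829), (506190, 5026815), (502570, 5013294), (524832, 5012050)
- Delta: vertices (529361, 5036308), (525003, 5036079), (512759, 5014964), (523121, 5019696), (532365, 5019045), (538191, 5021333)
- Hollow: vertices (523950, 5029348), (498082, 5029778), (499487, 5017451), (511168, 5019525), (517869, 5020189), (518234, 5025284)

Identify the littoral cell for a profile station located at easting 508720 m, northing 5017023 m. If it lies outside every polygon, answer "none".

Ford

Cast a ray rightward from (508720, 5017023). For each polygon, the edges (by vertex number in listed order) whose endpoints lie on opposite sides of northing = 5017023, where each meets that height, and whether that is right or left of the point:
Ford: 2–3 at easting≈503568.4 (left), 4–1 at easting≈524726.3 (right) → 1 crossing.
Delta: 2–3 at easting≈513953.0 (right), 3–4 at easting≈517267.7 (right) → 2 crossings.
Hollow: no edge straddles that height → 0 crossings.
Only Ford has an odd count, so the point is inside Ford.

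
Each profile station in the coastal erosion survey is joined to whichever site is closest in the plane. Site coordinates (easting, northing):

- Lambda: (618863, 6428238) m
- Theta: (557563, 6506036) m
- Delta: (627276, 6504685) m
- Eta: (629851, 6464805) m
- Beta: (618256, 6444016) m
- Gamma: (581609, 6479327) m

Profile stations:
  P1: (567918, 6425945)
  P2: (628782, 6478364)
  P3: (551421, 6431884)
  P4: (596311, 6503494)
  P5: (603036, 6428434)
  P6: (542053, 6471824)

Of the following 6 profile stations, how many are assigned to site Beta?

0

P1 → Lambda
P2 → Eta
P3 → Gamma
P4 → Gamma
P5 → Lambda
P6 → Theta
0 of the 6 go to Beta.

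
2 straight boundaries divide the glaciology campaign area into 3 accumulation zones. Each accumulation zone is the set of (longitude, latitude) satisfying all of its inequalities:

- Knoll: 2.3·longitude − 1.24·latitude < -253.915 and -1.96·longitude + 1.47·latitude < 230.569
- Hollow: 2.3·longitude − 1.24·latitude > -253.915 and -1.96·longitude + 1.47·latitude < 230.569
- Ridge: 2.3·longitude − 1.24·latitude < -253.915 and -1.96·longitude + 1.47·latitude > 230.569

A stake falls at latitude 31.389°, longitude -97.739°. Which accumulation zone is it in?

Ridge

2.3·-97.739 − 1.24·31.389 = -263.722, which is < -253.915
-1.96·-97.739 + 1.47·31.389 = 237.710, which is > 230.569
This sign pattern matches Ridge.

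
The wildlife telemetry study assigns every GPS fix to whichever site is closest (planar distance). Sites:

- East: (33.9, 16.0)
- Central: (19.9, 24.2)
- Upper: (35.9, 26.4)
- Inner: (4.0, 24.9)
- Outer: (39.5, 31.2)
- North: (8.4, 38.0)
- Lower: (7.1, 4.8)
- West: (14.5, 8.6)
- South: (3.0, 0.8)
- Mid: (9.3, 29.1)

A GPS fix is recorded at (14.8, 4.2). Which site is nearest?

West

Squared distances to each site:
East: 504.050; Central: 426.010; Upper: 938.050; Inner: 545.130; Outer: 1339.090; North: 1183.400; Lower: 59.650; West: 19.450; South: 150.800; Mid: 650.260.
Minimum at West.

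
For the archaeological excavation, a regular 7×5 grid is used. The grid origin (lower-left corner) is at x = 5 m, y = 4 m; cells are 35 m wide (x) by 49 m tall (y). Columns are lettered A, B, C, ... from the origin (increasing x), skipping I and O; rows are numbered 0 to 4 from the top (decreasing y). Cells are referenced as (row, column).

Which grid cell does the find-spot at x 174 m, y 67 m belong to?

(3, E)

Column index: ⌊(174 − 5) / 35⌋ = ⌊4.829⌋ = 4 → column E
Row offset from origin: ⌊(67 − 4) / 49⌋ = ⌊1.286⌋ = 1 → row 3 (counted from top)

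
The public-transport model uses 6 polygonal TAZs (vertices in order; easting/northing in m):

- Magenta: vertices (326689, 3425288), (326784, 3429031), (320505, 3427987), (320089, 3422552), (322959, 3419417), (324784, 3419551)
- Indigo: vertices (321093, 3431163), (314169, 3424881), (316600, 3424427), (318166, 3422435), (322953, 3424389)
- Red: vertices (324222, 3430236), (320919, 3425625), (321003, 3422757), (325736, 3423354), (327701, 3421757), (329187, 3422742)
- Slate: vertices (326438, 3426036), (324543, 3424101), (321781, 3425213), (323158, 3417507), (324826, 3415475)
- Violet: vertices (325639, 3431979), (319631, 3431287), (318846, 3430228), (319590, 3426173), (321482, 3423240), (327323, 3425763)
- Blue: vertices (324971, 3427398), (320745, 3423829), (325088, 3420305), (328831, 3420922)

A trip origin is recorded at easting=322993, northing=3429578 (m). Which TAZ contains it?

Violet

Cast a ray rightward from (322993, 3429578). For each polygon, the edges (by vertex number in listed order) whose endpoints lie on opposite sides of northing = 3429578, where each meets that height, and whether that is right or left of the point:
Magenta: no edge straddles that height → 0 crossings.
Indigo: 1–2 at easting≈319346.0 (left), 5–1 at easting≈321528.2 (left) → 0 crossings.
Red: 1–2 at easting≈323750.7 (right), 6–1 at easting≈324657.9 (right) → 2 crossings.
Slate: no edge straddles that height → 0 crossings.
Violet: 3–4 at easting≈318965.3 (left), 6–1 at easting≈326289.5 (right) → 1 crossing.
Blue: no edge straddles that height → 0 crossings.
Only Violet has an odd count, so the point is inside Violet.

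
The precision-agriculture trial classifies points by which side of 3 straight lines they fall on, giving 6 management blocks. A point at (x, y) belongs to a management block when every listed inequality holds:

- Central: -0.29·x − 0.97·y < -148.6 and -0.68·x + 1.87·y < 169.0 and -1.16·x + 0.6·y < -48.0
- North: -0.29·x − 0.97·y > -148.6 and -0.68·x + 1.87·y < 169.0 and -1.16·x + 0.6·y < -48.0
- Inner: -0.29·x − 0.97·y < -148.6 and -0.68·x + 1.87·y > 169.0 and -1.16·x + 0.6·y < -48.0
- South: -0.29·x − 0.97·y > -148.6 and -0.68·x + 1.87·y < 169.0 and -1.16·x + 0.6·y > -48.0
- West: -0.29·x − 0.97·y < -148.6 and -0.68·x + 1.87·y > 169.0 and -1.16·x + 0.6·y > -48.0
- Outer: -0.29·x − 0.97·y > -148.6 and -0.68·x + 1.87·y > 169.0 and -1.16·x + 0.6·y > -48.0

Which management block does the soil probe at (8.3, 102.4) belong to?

Outer

-0.29·8.3 − 0.97·102.4 = -101.735, which is > -148.6
-0.68·8.3 + 1.87·102.4 = 185.844, which is > 169.0
-1.16·8.3 + 0.6·102.4 = 51.812, which is > -48.0
This sign pattern matches Outer.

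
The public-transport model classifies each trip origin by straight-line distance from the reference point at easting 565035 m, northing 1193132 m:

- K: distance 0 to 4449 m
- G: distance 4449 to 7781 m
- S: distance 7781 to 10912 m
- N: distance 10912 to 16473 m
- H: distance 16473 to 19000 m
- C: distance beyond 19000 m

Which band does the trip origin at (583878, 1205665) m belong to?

C

Distance = √((583878−565035)² + (1205665−1193132)²) = √(355058649.000 + 157076089.000) = 22630.394 m.
19000 ≤ 22630.394 < ∞ → C.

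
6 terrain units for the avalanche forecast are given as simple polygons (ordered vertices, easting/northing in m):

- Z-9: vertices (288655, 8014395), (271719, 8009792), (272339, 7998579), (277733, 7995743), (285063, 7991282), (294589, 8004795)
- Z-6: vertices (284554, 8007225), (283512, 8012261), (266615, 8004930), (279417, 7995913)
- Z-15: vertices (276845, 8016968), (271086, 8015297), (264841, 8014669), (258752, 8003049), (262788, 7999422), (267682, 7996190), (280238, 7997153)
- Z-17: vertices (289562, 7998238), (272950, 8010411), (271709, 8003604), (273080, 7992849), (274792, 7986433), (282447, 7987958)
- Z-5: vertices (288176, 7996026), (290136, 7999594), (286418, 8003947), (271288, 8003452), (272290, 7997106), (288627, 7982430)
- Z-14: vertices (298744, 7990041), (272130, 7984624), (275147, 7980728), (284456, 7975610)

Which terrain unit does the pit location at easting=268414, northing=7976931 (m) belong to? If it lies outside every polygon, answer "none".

Cast a ray rightward from (268414, 7976931). For each polygon, the edges (by vertex number in listed order) whose endpoints lie on opposite sides of northing = 7976931, where each meets that height, and whether that is right or left of the point:
Z-9: no edge straddles that height → 0 crossings.
Z-6: no edge straddles that height → 0 crossings.
Z-15: no edge straddles that height → 0 crossings.
Z-17: no edge straddles that height → 0 crossings.
Z-5: no edge straddles that height → 0 crossings.
Z-14: 3–4 at easting≈282053.3 (right), 4–1 at easting≈285763.9 (right) → 2 crossings.
All counts are even, so the point lies outside every listed polygon.

none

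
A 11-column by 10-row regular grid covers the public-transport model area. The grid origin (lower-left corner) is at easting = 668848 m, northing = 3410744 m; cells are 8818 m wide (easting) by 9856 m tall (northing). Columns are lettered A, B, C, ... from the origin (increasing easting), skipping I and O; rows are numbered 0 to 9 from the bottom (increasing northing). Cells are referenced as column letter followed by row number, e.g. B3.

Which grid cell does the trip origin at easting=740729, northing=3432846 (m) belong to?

J2

Column index: ⌊(740729 − 668848) / 8818⌋ = ⌊8.152⌋ = 8 → column J
Row offset from origin: ⌊(3432846 − 3410744) / 9856⌋ = ⌊2.242⌋ = 2 → row 2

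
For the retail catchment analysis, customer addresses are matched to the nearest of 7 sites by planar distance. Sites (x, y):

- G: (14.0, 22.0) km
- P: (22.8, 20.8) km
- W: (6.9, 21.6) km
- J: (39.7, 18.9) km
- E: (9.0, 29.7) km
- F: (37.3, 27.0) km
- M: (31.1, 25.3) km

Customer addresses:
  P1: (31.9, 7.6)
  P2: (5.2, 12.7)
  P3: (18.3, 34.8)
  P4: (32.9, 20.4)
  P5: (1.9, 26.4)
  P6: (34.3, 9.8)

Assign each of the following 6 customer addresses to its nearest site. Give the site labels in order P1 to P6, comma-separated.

J, W, E, M, W, J

P1 → J (d²=188.53)
P2 → W (d²=82.10)
P3 → E (d²=112.50)
P4 → M (d²=27.25)
P5 → W (d²=48.04)
P6 → J (d²=111.97)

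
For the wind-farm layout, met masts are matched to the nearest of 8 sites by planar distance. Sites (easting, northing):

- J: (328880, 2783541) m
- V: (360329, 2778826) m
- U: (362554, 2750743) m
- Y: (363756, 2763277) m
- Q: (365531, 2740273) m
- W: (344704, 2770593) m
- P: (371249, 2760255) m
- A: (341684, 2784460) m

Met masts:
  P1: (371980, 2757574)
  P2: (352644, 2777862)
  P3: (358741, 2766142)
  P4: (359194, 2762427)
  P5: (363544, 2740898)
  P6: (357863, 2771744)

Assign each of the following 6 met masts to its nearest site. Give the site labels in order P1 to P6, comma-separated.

P, V, Y, Y, Q, V

P1 → P (d²=7722122.00)
P2 → V (d²=59988521.00)
P3 → Y (d²=33358450.00)
P4 → Y (d²=21534344.00)
P5 → Q (d²=4338794.00)
P6 → V (d²=56235880.00)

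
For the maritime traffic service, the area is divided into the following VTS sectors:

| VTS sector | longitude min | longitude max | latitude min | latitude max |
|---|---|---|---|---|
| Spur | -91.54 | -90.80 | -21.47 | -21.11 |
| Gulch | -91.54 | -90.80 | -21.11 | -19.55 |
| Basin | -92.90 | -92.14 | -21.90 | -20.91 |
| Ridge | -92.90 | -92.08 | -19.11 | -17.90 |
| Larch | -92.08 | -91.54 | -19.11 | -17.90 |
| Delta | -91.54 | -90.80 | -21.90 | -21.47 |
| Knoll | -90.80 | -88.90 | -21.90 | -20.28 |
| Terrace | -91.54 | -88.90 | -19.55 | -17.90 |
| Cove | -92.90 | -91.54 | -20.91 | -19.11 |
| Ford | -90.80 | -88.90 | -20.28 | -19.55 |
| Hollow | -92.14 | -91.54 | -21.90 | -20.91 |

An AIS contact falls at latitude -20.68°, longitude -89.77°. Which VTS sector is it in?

Knoll

The point has longitude = -89.77 and latitude = -20.68.
Only Knoll satisfies -90.80 ≤ longitude ≤ -88.90 and -21.90 ≤ latitude ≤ -20.28.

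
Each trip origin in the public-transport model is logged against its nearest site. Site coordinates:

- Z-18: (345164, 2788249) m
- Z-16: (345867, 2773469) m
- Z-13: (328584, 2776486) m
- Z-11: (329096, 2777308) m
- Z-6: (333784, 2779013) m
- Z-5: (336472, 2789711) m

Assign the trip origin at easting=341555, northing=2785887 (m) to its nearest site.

Squared distances to each site:
Z-18: 18603925.000; Z-16: 172800068.000; Z-13: 256625642.000; Z-11: 228825922.000; Z-6: 107640317.000; Z-5: 40459865.000.
Minimum at Z-18.

Z-18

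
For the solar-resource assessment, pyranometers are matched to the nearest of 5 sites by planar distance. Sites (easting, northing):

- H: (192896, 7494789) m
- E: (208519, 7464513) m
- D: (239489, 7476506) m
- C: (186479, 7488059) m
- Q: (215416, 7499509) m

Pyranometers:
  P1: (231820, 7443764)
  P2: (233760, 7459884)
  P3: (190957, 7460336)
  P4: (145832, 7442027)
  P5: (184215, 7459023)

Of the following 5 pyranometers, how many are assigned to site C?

1

P1 → E
P2 → D
P3 → E
P4 → C
P5 → E
1 of the 5 goes to C.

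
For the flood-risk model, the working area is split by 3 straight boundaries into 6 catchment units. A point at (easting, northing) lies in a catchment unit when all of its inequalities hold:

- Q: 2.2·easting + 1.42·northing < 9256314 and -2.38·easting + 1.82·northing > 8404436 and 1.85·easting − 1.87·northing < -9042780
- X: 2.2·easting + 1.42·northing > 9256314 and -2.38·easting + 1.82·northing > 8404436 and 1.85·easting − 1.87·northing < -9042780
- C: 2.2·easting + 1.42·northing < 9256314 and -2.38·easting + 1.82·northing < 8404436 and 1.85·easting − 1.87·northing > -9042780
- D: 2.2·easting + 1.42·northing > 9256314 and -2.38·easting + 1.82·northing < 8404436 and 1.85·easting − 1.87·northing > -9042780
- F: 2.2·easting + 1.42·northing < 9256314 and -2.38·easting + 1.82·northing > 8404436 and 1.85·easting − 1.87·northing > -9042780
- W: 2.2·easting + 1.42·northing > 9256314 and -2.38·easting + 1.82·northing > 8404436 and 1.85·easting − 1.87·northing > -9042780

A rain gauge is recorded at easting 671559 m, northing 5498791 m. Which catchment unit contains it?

W

2.2·671559 + 1.42·5498791 = 9285713.020, which is > 9256314
-2.38·671559 + 1.82·5498791 = 8409489.200, which is > 8404436
1.85·671559 − 1.87·5498791 = -9040355.020, which is > -9042780
This sign pattern matches W.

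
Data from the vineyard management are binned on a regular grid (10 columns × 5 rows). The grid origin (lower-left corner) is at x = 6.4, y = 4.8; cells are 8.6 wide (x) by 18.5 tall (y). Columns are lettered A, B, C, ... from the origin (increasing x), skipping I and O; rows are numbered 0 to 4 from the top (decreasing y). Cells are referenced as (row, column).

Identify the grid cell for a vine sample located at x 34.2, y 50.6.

Column index: ⌊(34.2 − 6.4) / 8.6⌋ = ⌊3.233⌋ = 3 → column D
Row offset from origin: ⌊(50.6 − 4.8) / 18.5⌋ = ⌊2.476⌋ = 2 → row 2 (counted from top)

(2, D)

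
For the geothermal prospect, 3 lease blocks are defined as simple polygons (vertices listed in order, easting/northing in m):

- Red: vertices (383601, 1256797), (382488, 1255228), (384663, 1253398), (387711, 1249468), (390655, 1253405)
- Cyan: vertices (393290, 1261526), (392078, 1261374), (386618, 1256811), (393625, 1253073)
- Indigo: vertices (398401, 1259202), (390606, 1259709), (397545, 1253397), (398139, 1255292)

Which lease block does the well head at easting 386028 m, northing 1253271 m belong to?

Cast a ray rightward from (386028, 1253271). For each polygon, the edges (by vertex number in listed order) whose endpoints lie on opposite sides of northing = 1253271, where each meets that height, and whether that is right or left of the point:
Red: 3–4 at easting≈384761.5 (left), 4–5 at easting≈390554.8 (right) → 1 crossing.
Cyan: 3–4 at easting≈393253.8 (right), 4–1 at easting≈393617.2 (right) → 2 crossings.
Indigo: no edge straddles that height → 0 crossings.
Only Red has an odd count, so the point is inside Red.

Red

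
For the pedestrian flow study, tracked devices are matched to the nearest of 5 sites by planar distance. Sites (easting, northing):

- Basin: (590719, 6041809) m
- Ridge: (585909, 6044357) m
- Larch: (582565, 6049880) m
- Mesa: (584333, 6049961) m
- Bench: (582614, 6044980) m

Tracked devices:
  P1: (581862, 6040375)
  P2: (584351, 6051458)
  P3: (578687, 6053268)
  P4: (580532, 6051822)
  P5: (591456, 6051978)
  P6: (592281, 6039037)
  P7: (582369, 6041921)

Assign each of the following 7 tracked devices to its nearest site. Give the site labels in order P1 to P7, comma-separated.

P1 → Bench (d²=21771529.00)
P2 → Mesa (d²=2241333.00)
P3 → Larch (d²=26517428.00)
P4 → Larch (d²=7904453.00)
P5 → Mesa (d²=54805418.00)
P6 → Basin (d²=10123828.00)
P7 → Bench (d²=9417506.00)

Bench, Mesa, Larch, Larch, Mesa, Basin, Bench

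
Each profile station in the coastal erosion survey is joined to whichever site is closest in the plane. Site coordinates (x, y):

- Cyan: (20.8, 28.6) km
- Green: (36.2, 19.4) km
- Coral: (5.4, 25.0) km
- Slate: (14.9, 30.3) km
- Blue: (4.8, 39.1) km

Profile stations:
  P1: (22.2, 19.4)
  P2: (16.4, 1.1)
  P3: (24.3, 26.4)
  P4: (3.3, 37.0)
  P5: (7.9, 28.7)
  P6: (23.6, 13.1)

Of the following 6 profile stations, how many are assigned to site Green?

1

P1 → Cyan
P2 → Coral
P3 → Cyan
P4 → Blue
P5 → Coral
P6 → Green
1 of the 6 goes to Green.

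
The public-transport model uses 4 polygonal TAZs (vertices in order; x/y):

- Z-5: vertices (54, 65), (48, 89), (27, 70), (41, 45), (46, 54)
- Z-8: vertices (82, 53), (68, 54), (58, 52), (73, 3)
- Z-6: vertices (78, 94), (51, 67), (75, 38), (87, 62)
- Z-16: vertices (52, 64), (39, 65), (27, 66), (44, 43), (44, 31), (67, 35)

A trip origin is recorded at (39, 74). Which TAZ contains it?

Cast a ray rightward from (39, 74). For each polygon, the edges (by vertex number in listed order) whose endpoints lie on opposite sides of y = 74, where each meets that height, and whether that is right or left of the point:
Z-5: 1–2 at x≈51.8 (right), 2–3 at x≈31.4 (left) → 1 crossing.
Z-8: no edge straddles that height → 0 crossings.
Z-6: 1–2 at x≈58.0 (right), 4–1 at x≈83.6 (right) → 2 crossings.
Z-16: no edge straddles that height → 0 crossings.
Only Z-5 has an odd count, so the point is inside Z-5.

Z-5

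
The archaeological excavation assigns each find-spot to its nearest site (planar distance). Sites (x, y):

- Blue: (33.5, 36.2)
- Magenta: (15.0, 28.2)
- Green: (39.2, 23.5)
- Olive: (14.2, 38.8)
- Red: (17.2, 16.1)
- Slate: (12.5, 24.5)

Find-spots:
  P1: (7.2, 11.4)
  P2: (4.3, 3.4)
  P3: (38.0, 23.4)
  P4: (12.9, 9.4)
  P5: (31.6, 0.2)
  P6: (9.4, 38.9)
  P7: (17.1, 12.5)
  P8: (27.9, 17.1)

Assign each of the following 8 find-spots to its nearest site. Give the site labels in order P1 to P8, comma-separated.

Red, Red, Green, Red, Red, Olive, Red, Red

P1 → Red (d²=122.09)
P2 → Red (d²=327.70)
P3 → Green (d²=1.45)
P4 → Red (d²=63.38)
P5 → Red (d²=460.17)
P6 → Olive (d²=23.05)
P7 → Red (d²=12.97)
P8 → Red (d²=115.49)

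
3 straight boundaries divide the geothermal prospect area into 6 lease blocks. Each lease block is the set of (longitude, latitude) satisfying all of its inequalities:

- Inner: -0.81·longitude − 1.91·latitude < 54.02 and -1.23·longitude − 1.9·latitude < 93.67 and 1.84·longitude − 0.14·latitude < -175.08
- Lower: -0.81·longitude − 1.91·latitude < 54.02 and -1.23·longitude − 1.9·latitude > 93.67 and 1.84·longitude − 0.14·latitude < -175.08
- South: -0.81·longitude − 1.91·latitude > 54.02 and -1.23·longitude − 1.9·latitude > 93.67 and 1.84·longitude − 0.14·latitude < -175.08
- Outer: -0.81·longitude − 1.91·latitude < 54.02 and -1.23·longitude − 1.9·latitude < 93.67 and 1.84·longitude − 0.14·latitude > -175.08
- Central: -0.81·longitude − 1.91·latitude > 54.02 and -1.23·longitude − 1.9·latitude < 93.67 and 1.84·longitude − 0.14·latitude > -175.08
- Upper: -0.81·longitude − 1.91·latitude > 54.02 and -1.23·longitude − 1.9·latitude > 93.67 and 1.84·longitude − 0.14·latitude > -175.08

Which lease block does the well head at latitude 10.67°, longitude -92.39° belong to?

Central

-0.81·-92.39 − 1.91·10.67 = 54.456, which is > 54.02
-1.23·-92.39 − 1.9·10.67 = 93.367, which is < 93.67
1.84·-92.39 − 0.14·10.67 = -171.491, which is > -175.08
This sign pattern matches Central.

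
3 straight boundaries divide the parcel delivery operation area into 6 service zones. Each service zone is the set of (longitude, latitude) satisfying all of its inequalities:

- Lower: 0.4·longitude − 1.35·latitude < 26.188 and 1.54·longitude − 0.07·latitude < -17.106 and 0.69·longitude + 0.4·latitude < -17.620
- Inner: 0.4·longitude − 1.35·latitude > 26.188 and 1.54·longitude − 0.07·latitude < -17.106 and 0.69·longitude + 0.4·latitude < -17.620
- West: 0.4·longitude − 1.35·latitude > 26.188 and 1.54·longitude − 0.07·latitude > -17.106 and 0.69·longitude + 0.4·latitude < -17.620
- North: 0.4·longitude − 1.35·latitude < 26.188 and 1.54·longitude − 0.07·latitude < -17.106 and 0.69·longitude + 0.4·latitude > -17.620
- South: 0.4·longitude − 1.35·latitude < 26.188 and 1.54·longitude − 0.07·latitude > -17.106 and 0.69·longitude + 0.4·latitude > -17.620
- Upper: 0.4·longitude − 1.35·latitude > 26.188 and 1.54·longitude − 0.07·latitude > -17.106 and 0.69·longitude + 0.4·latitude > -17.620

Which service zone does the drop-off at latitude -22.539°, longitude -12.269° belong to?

North

0.4·-12.269 − 1.35·-22.539 = 25.520, which is < 26.188
1.54·-12.269 − 0.07·-22.539 = -17.317, which is < -17.106
0.69·-12.269 + 0.4·-22.539 = -17.481, which is > -17.620
This sign pattern matches North.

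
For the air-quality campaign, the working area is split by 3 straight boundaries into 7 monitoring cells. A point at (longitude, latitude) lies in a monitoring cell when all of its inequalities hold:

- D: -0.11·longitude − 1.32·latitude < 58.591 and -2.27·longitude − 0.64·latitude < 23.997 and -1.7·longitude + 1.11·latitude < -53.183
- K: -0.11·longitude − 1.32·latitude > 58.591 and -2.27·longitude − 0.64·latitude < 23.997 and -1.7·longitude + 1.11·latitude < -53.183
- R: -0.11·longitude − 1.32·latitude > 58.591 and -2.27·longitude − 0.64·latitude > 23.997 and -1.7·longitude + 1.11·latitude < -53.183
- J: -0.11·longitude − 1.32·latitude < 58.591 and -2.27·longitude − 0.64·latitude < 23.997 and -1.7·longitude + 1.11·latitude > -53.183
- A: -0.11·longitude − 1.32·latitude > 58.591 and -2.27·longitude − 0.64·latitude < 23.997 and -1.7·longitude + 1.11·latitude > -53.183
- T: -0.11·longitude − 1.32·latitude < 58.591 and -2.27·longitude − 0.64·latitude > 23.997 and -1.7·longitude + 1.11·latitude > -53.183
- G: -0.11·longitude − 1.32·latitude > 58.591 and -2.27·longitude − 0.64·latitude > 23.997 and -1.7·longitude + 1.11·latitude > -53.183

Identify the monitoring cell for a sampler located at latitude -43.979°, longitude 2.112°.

-0.11·2.112 − 1.32·-43.979 = 57.820, which is < 58.591
-2.27·2.112 − 0.64·-43.979 = 23.352, which is < 23.997
-1.7·2.112 + 1.11·-43.979 = -52.407, which is > -53.183
This sign pattern matches J.

J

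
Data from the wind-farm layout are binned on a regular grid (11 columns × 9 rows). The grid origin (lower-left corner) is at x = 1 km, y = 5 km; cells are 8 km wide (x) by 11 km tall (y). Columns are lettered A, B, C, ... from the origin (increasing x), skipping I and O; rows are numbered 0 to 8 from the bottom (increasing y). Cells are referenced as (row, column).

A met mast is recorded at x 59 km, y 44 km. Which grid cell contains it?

(3, H)

Column index: ⌊(59 − 1) / 8⌋ = ⌊7.250⌋ = 7 → column H
Row offset from origin: ⌊(44 − 5) / 11⌋ = ⌊3.545⌋ = 3 → row 3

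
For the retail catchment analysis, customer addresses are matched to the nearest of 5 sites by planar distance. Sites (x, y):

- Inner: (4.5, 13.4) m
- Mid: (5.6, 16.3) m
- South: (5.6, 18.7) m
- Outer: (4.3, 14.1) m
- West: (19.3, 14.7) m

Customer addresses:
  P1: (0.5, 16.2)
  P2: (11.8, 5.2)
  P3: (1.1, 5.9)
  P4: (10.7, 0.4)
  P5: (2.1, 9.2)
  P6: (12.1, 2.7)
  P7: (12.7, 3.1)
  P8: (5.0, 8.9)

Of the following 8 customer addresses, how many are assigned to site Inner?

7

P1 → Outer
P2 → Inner
P3 → Inner
P4 → Inner
P5 → Inner
P6 → Inner
P7 → Inner
P8 → Inner
7 of the 8 go to Inner.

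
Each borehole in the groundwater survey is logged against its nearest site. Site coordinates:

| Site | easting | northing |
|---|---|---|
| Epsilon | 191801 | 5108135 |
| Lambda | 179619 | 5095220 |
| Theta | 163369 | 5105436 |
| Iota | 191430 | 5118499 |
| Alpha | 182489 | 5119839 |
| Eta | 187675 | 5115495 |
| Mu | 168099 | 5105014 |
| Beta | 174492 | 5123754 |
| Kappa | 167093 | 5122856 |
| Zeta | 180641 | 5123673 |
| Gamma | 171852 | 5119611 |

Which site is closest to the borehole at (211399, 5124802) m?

Squared distances to each site:
Epsilon: 661870493.000; Lambda: 1885063124.000; Theta: 2681922856.000; Iota: 438488770.000; Alpha: 860419469.000; Eta: 649448425.000; Mu: 2266454944.000; Beta: 1363224953.000; Kappa: 1966808552.000; Zeta: 947329205.000; Gamma: 1590911690.000.
Minimum at Iota.

Iota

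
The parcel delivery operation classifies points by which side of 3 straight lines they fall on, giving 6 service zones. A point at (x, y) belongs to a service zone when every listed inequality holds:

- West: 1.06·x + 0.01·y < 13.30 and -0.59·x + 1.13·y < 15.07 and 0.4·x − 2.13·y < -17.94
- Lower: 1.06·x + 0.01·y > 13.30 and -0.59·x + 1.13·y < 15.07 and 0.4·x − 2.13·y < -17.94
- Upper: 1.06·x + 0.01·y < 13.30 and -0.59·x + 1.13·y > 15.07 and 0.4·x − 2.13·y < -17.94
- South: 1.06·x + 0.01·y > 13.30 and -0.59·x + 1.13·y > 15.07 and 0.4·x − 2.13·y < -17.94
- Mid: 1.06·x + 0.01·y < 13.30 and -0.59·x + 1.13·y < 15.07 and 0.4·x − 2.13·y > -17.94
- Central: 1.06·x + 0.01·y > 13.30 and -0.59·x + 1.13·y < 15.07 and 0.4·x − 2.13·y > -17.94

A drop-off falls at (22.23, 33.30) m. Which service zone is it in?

1.06·22.23 + 0.01·33.30 = 23.897, which is > 13.30
-0.59·22.23 + 1.13·33.30 = 24.513, which is > 15.07
0.4·22.23 − 2.13·33.30 = -62.037, which is < -17.94
This sign pattern matches South.

South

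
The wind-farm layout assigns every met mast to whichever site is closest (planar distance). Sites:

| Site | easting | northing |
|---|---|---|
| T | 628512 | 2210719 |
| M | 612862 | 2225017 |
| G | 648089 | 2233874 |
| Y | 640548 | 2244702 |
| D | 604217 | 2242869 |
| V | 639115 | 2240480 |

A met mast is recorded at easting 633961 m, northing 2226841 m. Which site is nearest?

V

Squared distances to each site:
T: 289610485.000; M: 448494777.000; G: 249063473.000; Y: 362403890.000; D: 1141602320.000; V: 212586037.000.
Minimum at V.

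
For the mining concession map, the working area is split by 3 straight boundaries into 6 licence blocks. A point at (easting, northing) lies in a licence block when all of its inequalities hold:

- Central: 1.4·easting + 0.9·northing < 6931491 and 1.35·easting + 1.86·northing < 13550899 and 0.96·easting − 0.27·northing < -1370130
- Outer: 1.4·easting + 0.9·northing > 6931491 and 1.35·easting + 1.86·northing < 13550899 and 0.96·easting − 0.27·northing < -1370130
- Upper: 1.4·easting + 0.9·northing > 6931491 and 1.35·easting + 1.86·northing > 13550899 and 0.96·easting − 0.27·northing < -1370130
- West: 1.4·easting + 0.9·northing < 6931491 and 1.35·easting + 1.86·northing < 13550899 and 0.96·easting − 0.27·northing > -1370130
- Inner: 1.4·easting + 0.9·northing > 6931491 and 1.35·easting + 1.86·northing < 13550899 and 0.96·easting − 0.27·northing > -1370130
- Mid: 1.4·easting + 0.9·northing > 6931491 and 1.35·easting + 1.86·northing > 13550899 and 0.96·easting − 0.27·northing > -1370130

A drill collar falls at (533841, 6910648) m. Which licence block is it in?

1.4·533841 + 0.9·6910648 = 6966960.600, which is > 6931491
1.35·533841 + 1.86·6910648 = 13574490.630, which is > 13550899
0.96·533841 − 0.27·6910648 = -1353387.600, which is > -1370130
This sign pattern matches Mid.

Mid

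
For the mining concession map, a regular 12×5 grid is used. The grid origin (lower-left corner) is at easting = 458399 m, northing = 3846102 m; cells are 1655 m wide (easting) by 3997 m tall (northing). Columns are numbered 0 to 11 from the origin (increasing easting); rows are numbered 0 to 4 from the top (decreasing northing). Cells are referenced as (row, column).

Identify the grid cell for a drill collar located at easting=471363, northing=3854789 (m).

Column index: ⌊(471363 − 458399) / 1655⌋ = ⌊7.833⌋ = 7
Row offset from origin: ⌊(3854789 − 3846102) / 3997⌋ = ⌊2.173⌋ = 2 → row 2 (counted from top)

(2, 7)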